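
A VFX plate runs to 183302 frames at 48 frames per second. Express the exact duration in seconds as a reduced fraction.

91651/24 seconds

Running time = 183302 ÷ (48) = 183302 × 1/48 = 91651/24 s.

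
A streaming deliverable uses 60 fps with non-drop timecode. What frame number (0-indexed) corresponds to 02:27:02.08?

529328

Total seconds to the label: (2 × 3600 + 27 × 60 + 2) = 8822.
Frame index = 8822 × 60 + 8 = 529328.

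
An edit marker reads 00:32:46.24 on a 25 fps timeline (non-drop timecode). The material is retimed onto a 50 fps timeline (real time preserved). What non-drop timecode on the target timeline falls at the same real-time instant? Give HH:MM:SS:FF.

00:32:46:48

Source frame index: (0×3600 + 32×60 + 46) × 25 + 24 = 49174.
Real time: 49174 / (25) = 49174/25 s.
Target frame: (49174/25) × (50) = 98348.
At 50 labels/s: frame 98348 → 00:32:46:48.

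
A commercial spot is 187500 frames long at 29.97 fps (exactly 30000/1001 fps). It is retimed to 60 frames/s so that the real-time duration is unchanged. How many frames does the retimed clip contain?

375375 frames

Target frames = source frames × (target rate / source rate) = 187500 × (60)/(30000/1001) = 187500 × 1001/500 = 375375.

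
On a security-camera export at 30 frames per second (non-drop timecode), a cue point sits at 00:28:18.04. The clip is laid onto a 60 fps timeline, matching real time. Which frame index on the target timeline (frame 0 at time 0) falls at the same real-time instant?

Source frame index: (0×3600 + 28×60 + 18) × 30 + 4 = 50944.
Real time: 50944 / (30) = 25472/15 s.
Target frame: (25472/15) × (60) = 101888.

frame 101888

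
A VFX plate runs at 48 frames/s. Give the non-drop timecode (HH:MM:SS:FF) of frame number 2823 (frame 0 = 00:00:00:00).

2823 ÷ 48 = 58 full seconds, remainder 39 frames.
58 s = 0 h 0 min 58 s.
Timecode: 00:00:58:39.

00:00:58:39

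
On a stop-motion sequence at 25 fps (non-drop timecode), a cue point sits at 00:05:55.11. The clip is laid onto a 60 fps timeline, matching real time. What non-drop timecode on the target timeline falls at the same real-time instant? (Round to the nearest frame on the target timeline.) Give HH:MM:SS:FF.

Source frame index: (0×3600 + 5×60 + 55) × 25 + 11 = 8886.
Real time: 8886 / (25) = 8886/25 s.
Target frame: (8886/25) × (60) = 106632/5 ≈ 21326.400 → 21326.
At 60 labels/s: frame 21326 → 00:05:55:26.

00:05:55:26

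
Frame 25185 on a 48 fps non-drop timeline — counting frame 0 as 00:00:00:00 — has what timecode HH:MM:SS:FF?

25185 ÷ 48 = 524 full seconds, remainder 33 frames.
524 s = 0 h 8 min 44 s.
Timecode: 00:08:44:33.

00:08:44:33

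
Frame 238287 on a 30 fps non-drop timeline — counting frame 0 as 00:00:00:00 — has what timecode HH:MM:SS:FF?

02:12:22:27

238287 ÷ 30 = 7942 full seconds, remainder 27 frames.
7942 s = 2 h 12 min 22 s.
Timecode: 02:12:22:27.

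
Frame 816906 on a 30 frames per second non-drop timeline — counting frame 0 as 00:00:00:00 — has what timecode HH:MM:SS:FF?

816906 ÷ 30 = 27230 full seconds, remainder 6 frames.
27230 s = 7 h 33 min 50 s.
Timecode: 07:33:50:06.

07:33:50:06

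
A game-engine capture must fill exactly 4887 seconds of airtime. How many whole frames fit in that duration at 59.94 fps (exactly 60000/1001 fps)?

Frames = 4887 × 60000/1001 = 293220000/1001 ≈ 292927.0729.
Complete frames: 292927.

292927 frames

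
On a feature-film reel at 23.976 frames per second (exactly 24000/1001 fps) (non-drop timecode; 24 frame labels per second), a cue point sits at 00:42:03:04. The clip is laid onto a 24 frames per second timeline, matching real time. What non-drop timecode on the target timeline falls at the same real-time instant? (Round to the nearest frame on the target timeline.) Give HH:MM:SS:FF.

Source frame index: (0×3600 + 42×60 + 3) × 24 + 4 = 60556.
Real time: 60556 / (24000/1001) = 15154139/6000 s.
Target frame: (15154139/6000) × (24) = 15154139/250 ≈ 60616.556 → 60617.
At 24 labels/s: frame 60617 → 00:42:05:17.

00:42:05:17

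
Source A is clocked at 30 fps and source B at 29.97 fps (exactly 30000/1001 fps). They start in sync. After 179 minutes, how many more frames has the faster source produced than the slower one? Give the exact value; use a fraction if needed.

179 min = 10740 s.
A emits 30 × 10740 = 322200 frames; B emits 30000/1001 × 10740 = 322200000/1001.
Difference = 322200/1001 frames (≈ 321.8781); B is behind A.

322200/1001 frames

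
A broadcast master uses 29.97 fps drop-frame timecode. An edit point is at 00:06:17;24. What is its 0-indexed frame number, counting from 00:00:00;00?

11322

Complete 10-minute blocks: 0, each 17982 frames → 0.
Remaining 6 whole minutes in the current block: 1800 + 5 × 1798 = 10790 frames.
Within the current minute: 17 × 30 + 24 − 2 = 532 (labels ;00/;01 skipped at this minute). Total = 0 + 10790 + 532 = 11322.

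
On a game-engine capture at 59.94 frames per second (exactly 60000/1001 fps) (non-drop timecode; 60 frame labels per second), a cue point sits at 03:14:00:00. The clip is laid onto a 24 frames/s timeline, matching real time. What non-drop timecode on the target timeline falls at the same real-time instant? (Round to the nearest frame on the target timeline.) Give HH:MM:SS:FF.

Source frame index: (3×3600 + 14×60 + 0) × 60 + 0 = 698400.
Real time: 698400 / (60000/1001) = 291291/25 s.
Target frame: (291291/25) × (24) = 6990984/25 ≈ 279639.360 → 279639.
At 24 labels/s: frame 279639 → 03:14:11:15.

03:14:11:15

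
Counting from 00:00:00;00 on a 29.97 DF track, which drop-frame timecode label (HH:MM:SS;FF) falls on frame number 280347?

02:35:54;07

Each 10-minute DF block holds 10 × 60 × 30 − 9 × 2 = 17982 frames. 280347 ÷ 17982 → 15 full blocks, remainder 10617.
Within the partial block the first minute is 1800 frames and each further minute 1798, so 5 further minute boundaries passed. Total skipped labels = 18 × 15 + 2 × 5 = 280.
Non-drop label index = 280347 + 280 = 280627; at 30 labels/s that is 02:35:54:07, i.e. DF 02:35:54;07.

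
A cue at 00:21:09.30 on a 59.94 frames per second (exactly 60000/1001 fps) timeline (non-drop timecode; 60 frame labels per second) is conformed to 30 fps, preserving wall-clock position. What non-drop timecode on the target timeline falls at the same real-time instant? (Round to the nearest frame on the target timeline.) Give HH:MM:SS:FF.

00:21:10:23

Source frame index: (0×3600 + 21×60 + 9) × 60 + 30 = 76170.
Real time: 76170 / (60000/1001) = 2541539/2000 s.
Target frame: (2541539/2000) × (30) = 7624617/200 ≈ 38123.085 → 38123.
At 30 labels/s: frame 38123 → 00:21:10:23.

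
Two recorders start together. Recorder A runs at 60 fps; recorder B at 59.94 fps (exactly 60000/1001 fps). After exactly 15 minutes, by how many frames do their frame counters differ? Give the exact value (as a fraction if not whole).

54000/1001 frames

15 min = 900 s.
A emits 60 × 900 = 54000 frames; B emits 60000/1001 × 900 = 54000000/1001.
Difference = 54000/1001 frames (≈ 53.9461); B is behind A.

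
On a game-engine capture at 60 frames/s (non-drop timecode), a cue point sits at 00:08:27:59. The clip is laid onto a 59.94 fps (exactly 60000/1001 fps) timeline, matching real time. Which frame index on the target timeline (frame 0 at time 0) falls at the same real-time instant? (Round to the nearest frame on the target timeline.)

Source frame index: (0×3600 + 8×60 + 27) × 60 + 59 = 30479.
Real time: 30479 / (60) = 30479/60 s.
Target frame: (30479/60) × (60000/1001) = 30479000/1001 ≈ 30448.551 → 30449.

frame 30449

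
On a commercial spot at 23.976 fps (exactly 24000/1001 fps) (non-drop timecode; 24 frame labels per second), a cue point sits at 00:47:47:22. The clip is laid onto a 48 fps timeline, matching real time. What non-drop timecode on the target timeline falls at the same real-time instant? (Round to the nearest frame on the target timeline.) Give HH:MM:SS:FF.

Source frame index: (0×3600 + 47×60 + 47) × 24 + 22 = 68830.
Real time: 68830 / (24000/1001) = 6889883/2400 s.
Target frame: (6889883/2400) × (48) = 6889883/50 ≈ 137797.660 → 137798.
At 48 labels/s: frame 137798 → 00:47:50:38.

00:47:50:38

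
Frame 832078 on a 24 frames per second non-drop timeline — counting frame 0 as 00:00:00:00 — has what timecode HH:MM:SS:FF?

832078 ÷ 24 = 34669 full seconds, remainder 22 frames.
34669 s = 9 h 37 min 49 s.
Timecode: 09:37:49:22.

09:37:49:22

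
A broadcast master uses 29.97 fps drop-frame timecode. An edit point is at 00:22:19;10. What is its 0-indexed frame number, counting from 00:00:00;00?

Complete 10-minute blocks: 2, each 17982 frames → 35964.
Remaining 2 whole minutes in the current block: 1800 + 1 × 1798 = 3598 frames.
Within the current minute: 19 × 30 + 10 − 2 = 578 (labels ;00/;01 skipped at this minute). Total = 35964 + 3598 + 578 = 40140.

40140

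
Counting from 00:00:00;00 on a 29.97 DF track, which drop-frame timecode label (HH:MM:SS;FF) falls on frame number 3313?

Each 10-minute DF block holds 10 × 60 × 30 − 9 × 2 = 17982 frames. 3313 ÷ 17982 → 0 full blocks, remainder 3313.
Within the partial block the first minute is 1800 frames and each further minute 1798, so 1 further minute boundary passed. Total skipped labels = 18 × 0 + 2 × 1 = 2.
Non-drop label index = 3313 + 2 = 3315; at 30 labels/s that is 00:01:50:15, i.e. DF 00:01:50;15.

00:01:50;15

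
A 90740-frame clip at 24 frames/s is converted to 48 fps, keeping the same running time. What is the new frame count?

Frames at target rate = 90740 × (48) / (24) = 181480.

181480 frames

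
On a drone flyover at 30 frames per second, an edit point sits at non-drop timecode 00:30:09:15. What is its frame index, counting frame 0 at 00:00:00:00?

Total seconds to the label: (0 × 3600 + 30 × 60 + 9) = 1809.
Frame index = 1809 × 30 + 15 = 54285.

frame 54285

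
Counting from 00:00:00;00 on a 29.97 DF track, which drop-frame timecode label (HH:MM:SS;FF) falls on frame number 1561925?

14:28:36;09

Ten DF minutes hold 17982 frames, so frame 1561925 lies in block 86 (frames 1546452–1564433) with 15473 frames into that block.
The block's first minute is 1800 frames and the rest 1798 each; 15473 frames reaches minute 8, so 86 × 18 + 8 × 2 = 1564 labels have been skipped so far.
Adding those back, label number 1561925 + 1564 = 1563489 at 30 labels/s is 52116 s + 9 f = 14 h 28 min 36 s frame 9, i.e. 14:28:36;09.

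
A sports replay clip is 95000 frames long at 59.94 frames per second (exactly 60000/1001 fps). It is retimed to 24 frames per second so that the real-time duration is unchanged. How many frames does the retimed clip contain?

38038 frames

Target frames = source frames × (target rate / source rate) = 95000 × (24)/(60000/1001) = 95000 × 1001/2500 = 38038.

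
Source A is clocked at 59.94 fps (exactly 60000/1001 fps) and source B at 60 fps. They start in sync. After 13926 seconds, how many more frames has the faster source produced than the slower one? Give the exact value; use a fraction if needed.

A emits 60000/1001 × 13926 = 75960000/91 frames; B emits 60 × 13926 = 835560.
Difference = 75960/91 frames (≈ 834.7253); B is ahead of A.

75960/91 frames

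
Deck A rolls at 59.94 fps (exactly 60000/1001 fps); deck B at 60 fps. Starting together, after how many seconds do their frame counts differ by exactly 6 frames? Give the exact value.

100.1 seconds

The gap grows by |60 − 60000/1001| = 60/1001 frames per second.
Time for a 6-frame gap: 6 ÷ (60/1001) = 100.1 s.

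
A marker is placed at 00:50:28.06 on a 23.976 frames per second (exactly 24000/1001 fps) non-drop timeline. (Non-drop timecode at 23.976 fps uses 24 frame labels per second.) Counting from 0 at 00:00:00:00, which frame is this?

Total seconds to the label: (0 × 3600 + 50 × 60 + 28) = 3028.
Frame index = 3028 × 24 + 6 = 72678.

frame 72678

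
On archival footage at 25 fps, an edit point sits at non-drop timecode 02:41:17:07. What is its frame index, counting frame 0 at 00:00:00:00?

241932

Total seconds to the label: (2 × 3600 + 41 × 60 + 17) = 9677.
Frame index = 9677 × 25 + 7 = 241932.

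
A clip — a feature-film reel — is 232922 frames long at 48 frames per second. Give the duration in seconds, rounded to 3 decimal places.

4852.542 seconds

Running time = 232922 × 1/48 = 116461/24 s ≈ 4852.542 s.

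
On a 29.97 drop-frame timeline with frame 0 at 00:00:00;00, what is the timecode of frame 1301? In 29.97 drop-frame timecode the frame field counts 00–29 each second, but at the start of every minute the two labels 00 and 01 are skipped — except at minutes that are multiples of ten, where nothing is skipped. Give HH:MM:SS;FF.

00:00:43;11

Each 10-minute DF block holds 10 × 60 × 30 − 9 × 2 = 17982 frames. 1301 ÷ 17982 → 0 full blocks, remainder 1301.
Within the partial block the first minute is 1800 frames and each further minute 1798, so 0 further minute boundaries passed. Total skipped labels = 18 × 0 + 2 × 0 = 0.
Non-drop label index = 1301 + 0 = 1301; at 30 labels/s that is 00:00:43:11, i.e. DF 00:00:43;11.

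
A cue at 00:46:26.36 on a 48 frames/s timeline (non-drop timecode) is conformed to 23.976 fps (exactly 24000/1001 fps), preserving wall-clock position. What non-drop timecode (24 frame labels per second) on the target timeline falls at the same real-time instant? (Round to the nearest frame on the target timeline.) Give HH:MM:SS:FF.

00:46:23:23

Source frame index: (0×3600 + 46×60 + 26) × 48 + 36 = 133764.
Real time: 133764 / (48) = 11147/4 s.
Target frame: (11147/4) × (24000/1001) = 66882000/1001 ≈ 66815.185 → 66815.
At 24 labels/s: frame 66815 → 00:46:23:23.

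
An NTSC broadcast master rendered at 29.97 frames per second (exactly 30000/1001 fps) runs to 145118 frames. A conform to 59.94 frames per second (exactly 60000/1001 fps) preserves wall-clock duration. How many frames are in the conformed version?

Frames at target rate = 145118 × (60000/1001) / (30000/1001) = 290236.

290236 frames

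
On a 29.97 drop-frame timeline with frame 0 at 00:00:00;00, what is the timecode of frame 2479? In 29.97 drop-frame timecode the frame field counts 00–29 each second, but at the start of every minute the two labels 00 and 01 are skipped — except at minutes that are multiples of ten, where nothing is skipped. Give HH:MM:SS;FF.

Each 10-minute DF block holds 10 × 60 × 30 − 9 × 2 = 17982 frames. 2479 ÷ 17982 → 0 full blocks, remainder 2479.
Within the partial block the first minute is 1800 frames and each further minute 1798, so 1 further minute boundary passed. Total skipped labels = 18 × 0 + 2 × 1 = 2.
Non-drop label index = 2479 + 2 = 2481; at 30 labels/s that is 00:01:22:21, i.e. DF 00:01:22;21.

00:01:22;21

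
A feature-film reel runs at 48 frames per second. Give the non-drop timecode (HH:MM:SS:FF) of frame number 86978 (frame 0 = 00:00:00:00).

86978 ÷ 48 = 1812 full seconds, remainder 2 frames.
1812 s = 0 h 30 min 12 s.
Timecode: 00:30:12:02.

00:30:12:02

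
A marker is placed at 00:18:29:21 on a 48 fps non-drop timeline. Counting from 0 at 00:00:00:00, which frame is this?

53253

Total seconds to the label: (0 × 3600 + 18 × 60 + 29) = 1109.
Frame index = 1109 × 48 + 21 = 53253.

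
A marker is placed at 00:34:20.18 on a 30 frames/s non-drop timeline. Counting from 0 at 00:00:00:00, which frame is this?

Total seconds to the label: (0 × 3600 + 34 × 60 + 20) = 2060.
Frame index = 2060 × 30 + 18 = 61818.

61818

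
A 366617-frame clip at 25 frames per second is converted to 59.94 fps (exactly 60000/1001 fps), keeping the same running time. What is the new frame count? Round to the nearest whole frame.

879002 frames

Frames at target rate = 366617 × (60000/1001) / (25) = 879880800/1001 ≈ 879001.798.
Nearest whole frame: 879002.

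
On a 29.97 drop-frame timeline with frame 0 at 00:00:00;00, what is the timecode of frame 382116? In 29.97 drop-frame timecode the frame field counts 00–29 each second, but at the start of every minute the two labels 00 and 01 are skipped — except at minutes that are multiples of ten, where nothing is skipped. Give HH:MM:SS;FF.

03:32:29;28

Ten DF minutes hold 17982 frames, so frame 382116 lies in block 21 (frames 377622–395603) with 4494 frames into that block.
The block's first minute is 1800 frames and the rest 1798 each; 4494 frames reaches minute 2, so 21 × 18 + 2 × 2 = 382 labels have been skipped so far.
Adding those back, label number 382116 + 382 = 382498 at 30 labels/s is 12749 s + 28 f = 3 h 32 min 29 s frame 28, i.e. 03:32:29;28.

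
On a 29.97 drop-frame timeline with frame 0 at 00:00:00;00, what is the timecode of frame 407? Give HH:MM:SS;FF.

Ten DF minutes hold 17982 frames, so frame 407 lies in block 0 (frames 0–17981) with 407 frames into that block.
The block's first minute is 1800 frames and the rest 1798 each; 407 frames reaches minute 0, so 0 × 18 + 0 × 2 = 0 labels have been skipped so far.
Adding those back, label number 407 + 0 = 407 at 30 labels/s is 13 s + 17 f = 0 h 0 min 13 s frame 17, i.e. 00:00:13;17.

00:00:13;17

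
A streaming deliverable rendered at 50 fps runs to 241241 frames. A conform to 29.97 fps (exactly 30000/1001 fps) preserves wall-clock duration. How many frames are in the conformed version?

Target frames = source frames × (target rate / source rate) = 241241 × (30000/1001)/(50) = 241241 × 600/1001 = 144600.

144600 frames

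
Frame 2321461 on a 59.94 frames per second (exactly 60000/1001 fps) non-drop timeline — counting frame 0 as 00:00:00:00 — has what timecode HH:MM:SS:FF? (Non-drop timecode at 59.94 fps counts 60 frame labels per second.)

2321461 ÷ 60 = 38691 full seconds, remainder 1 frame.
38691 s = 10 h 44 min 51 s.
Timecode: 10:44:51:01.

10:44:51:01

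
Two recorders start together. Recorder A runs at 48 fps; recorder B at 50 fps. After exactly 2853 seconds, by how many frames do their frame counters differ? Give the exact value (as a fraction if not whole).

5706 frames

A emits 48 × 2853 = 136944 frames; B emits 50 × 2853 = 142650.
Difference = 5706 frames; B is ahead of A.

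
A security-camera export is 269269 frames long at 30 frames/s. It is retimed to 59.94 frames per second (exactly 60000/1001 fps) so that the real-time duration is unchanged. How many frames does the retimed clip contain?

Target frames = source frames × (target rate / source rate) = 269269 × (60000/1001)/(30) = 269269 × 2000/1001 = 538000.

538000 frames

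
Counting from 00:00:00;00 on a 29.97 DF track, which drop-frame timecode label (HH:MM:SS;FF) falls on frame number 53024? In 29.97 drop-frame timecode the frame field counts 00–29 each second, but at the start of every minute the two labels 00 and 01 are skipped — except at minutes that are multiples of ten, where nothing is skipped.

00:29:29;08

Each 10-minute DF block holds 10 × 60 × 30 − 9 × 2 = 17982 frames. 53024 ÷ 17982 → 2 full blocks, remainder 17060.
Within the partial block the first minute is 1800 frames and each further minute 1798, so 9 further minute boundaries passed. Total skipped labels = 18 × 2 + 2 × 9 = 54.
Non-drop label index = 53024 + 54 = 53078; at 30 labels/s that is 00:29:29:08, i.e. DF 00:29:29;08.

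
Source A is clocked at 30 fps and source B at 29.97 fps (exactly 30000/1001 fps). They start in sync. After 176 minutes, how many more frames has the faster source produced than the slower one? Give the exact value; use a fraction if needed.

28800/91 frames

176 min = 10560 s.
A emits 30 × 10560 = 316800 frames; B emits 30000/1001 × 10560 = 28800000/91.
Difference = 28800/91 frames (≈ 316.4835); B is behind A.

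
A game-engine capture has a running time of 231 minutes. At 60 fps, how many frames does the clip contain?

231 min = 13860 s.
Frames = 13860 × 60 = 831600.

831600 frames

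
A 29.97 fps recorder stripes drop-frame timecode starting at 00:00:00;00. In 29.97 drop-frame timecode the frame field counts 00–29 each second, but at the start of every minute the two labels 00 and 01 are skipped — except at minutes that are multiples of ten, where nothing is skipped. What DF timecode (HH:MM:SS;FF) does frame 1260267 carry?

11:40:50;27

Ten DF minutes hold 17982 frames, so frame 1260267 lies in block 70 (frames 1258740–1276721) with 1527 frames into that block.
The block's first minute is 1800 frames and the rest 1798 each; 1527 frames reaches minute 0, so 70 × 18 + 0 × 2 = 1260 labels have been skipped so far.
Adding those back, label number 1260267 + 1260 = 1261527 at 30 labels/s is 42050 s + 27 f = 11 h 40 min 50 s frame 27, i.e. 11:40:50;27.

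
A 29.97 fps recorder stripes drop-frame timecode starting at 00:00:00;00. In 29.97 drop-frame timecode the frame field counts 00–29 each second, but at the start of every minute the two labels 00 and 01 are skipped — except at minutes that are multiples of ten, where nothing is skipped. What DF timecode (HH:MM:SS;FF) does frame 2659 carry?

Ten DF minutes hold 17982 frames, so frame 2659 lies in block 0 (frames 0–17981) with 2659 frames into that block.
The block's first minute is 1800 frames and the rest 1798 each; 2659 frames reaches minute 1, so 0 × 18 + 1 × 2 = 2 labels have been skipped so far.
Adding those back, label number 2659 + 2 = 2661 at 30 labels/s is 88 s + 21 f = 0 h 1 min 28 s frame 21, i.e. 00:01:28;21.

00:01:28;21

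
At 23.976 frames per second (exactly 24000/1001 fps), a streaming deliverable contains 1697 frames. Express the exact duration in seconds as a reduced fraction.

Running time = 1697 ÷ (24000/1001) = 1697 × 1001/24000 = 1698697/24000 s.

1698697/24000 seconds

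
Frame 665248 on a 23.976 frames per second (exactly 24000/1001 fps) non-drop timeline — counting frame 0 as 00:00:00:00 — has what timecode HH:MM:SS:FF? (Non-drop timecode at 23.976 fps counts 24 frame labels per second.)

07:41:58:16

665248 ÷ 24 = 27718 full seconds, remainder 16 frames.
27718 s = 7 h 41 min 58 s.
Timecode: 07:41:58:16.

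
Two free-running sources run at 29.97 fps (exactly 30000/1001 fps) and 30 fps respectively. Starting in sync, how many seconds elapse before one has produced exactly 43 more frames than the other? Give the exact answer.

43043/30 seconds

The gap grows by |30 − 30000/1001| = 30/1001 frames per second.
Time for a 43-frame gap: 43 ÷ (30/1001) = 43043/30 s.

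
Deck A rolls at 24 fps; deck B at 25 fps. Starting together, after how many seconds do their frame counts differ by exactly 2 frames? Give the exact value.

The gap grows by |25 − 24| = 1 frame per second.
Time for a 2-frame gap: 2 ÷ (1) = 2 s.

2 seconds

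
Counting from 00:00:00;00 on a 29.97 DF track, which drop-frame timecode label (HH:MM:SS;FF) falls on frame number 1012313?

Ten DF minutes hold 17982 frames, so frame 1012313 lies in block 56 (frames 1006992–1024973) with 5321 frames into that block.
The block's first minute is 1800 frames and the rest 1798 each; 5321 frames reaches minute 2, so 56 × 18 + 2 × 2 = 1012 labels have been skipped so far.
Adding those back, label number 1012313 + 1012 = 1013325 at 30 labels/s is 33777 s + 15 f = 9 h 22 min 57 s frame 15, i.e. 09:22:57;15.

09:22:57;15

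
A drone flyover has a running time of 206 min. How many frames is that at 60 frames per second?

741600 frames

206 min = 12360 s.
Frames = 12360 × 60 = 741600.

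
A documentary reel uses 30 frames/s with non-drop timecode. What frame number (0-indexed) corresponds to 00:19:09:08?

34478

Total seconds to the label: (0 × 3600 + 19 × 60 + 9) = 1149.
Frame index = 1149 × 30 + 8 = 34478.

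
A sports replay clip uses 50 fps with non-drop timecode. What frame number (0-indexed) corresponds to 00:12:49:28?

38478

Total seconds to the label: (0 × 3600 + 12 × 60 + 49) = 769.
Frame index = 769 × 50 + 28 = 38478.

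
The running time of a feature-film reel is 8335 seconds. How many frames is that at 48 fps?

Frames = 8335 × 48 = 400080.

400080 frames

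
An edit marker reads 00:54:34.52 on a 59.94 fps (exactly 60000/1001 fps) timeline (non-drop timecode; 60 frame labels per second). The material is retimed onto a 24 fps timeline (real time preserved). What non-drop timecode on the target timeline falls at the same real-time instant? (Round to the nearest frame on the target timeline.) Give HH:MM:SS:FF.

Source frame index: (0×3600 + 54×60 + 34) × 60 + 52 = 196492.
Real time: 196492 / (60000/1001) = 49172123/15000 s.
Target frame: (49172123/15000) × (24) = 49172123/625 ≈ 78675.397 → 78675.
At 24 labels/s: frame 78675 → 00:54:38:03.

00:54:38:03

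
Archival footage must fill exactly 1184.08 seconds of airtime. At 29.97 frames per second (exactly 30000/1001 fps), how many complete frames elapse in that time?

35486 frames

Frames = 1184.08 × 30000/1001 = 35522400/1001 ≈ 35486.9131.
Complete frames: 35486.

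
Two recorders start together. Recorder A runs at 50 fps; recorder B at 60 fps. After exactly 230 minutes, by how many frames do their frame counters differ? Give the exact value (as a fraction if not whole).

230 min = 13800 s.
A emits 50 × 13800 = 690000 frames; B emits 60 × 13800 = 828000.
Difference = 138000 frames; B is ahead of A.

138000 frames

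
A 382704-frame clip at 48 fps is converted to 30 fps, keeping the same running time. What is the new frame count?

239190 frames

Target frames = source frames × (target rate / source rate) = 382704 × (30)/(48) = 382704 × 5/8 = 239190.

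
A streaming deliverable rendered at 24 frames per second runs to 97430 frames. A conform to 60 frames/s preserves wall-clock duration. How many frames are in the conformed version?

Target frames = source frames × (target rate / source rate) = 97430 × (60)/(24) = 97430 × 5/2 = 243575.

243575 frames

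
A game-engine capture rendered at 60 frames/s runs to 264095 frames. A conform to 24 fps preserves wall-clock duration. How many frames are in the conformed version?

105638 frames

Target frames = source frames × (target rate / source rate) = 264095 × (24)/(60) = 264095 × 2/5 = 105638.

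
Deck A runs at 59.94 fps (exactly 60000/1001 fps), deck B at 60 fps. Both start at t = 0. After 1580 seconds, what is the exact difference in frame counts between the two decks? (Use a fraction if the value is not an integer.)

A emits 60000/1001 × 1580 = 94800000/1001 frames; B emits 60 × 1580 = 94800.
Difference = 94800/1001 frames (≈ 94.7053); B is ahead of A.

94800/1001 frames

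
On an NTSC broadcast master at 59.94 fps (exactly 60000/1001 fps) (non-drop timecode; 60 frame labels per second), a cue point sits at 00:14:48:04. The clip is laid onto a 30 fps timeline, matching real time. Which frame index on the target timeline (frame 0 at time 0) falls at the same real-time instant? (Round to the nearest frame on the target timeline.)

Source frame index: (0×3600 + 14×60 + 48) × 60 + 4 = 53284.
Real time: 53284 / (60000/1001) = 13334321/15000 s.
Target frame: (13334321/15000) × (30) = 13334321/500 ≈ 26668.642 → 26669.

frame 26669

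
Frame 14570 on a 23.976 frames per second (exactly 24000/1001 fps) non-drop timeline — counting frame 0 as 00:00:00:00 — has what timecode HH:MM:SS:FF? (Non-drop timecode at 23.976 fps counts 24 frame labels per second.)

00:10:07:02

14570 ÷ 24 = 607 full seconds, remainder 2 frames.
607 s = 0 h 10 min 7 s.
Timecode: 00:10:07:02.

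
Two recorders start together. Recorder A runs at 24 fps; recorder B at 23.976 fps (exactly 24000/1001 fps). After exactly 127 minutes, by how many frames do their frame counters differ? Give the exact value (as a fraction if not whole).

127 min = 7620 s.
A emits 24 × 7620 = 182880 frames; B emits 24000/1001 × 7620 = 182880000/1001.
Difference = 182880/1001 frames (≈ 182.6973); B is behind A.

182880/1001 frames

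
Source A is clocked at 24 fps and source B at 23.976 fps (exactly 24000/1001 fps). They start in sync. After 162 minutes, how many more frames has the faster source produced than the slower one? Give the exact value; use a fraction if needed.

162 min = 9720 s.
A emits 24 × 9720 = 233280 frames; B emits 24000/1001 × 9720 = 233280000/1001.
Difference = 233280/1001 frames (≈ 233.0470); B is behind A.

233280/1001 frames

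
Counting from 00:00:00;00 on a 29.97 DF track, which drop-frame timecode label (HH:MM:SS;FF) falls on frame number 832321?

07:42:51;23

Each 10-minute DF block holds 10 × 60 × 30 − 9 × 2 = 17982 frames. 832321 ÷ 17982 → 46 full blocks, remainder 5149.
Within the partial block the first minute is 1800 frames and each further minute 1798, so 2 further minute boundaries passed. Total skipped labels = 18 × 46 + 2 × 2 = 832.
Non-drop label index = 832321 + 832 = 833153; at 30 labels/s that is 07:42:51:23, i.e. DF 07:42:51;23.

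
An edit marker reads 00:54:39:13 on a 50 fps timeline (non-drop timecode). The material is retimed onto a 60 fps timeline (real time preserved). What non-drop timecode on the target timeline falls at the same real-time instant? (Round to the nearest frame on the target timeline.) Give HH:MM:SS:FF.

00:54:39:16

Source frame index: (0×3600 + 54×60 + 39) × 50 + 13 = 163963.
Real time: 163963 / (50) = 163963/50 s.
Target frame: (163963/50) × (60) = 983778/5 ≈ 196755.600 → 196756.
At 60 labels/s: frame 196756 → 00:54:39:16.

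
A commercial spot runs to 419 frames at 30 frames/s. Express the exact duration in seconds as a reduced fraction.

Running time = 419 ÷ (30) = 419 × 1/30 = 419/30 s.

419/30 seconds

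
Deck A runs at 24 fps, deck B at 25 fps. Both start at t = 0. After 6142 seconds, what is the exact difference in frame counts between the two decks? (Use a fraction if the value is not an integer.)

A emits 24 × 6142 = 147408 frames; B emits 25 × 6142 = 153550.
Difference = 6142 frames; B is ahead of A.

6142 frames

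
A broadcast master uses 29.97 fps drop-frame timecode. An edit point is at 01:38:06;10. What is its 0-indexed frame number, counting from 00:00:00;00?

176412

As if non-drop at 30 labels/s: (1 × 3600 + 38 × 60 + 6) × 30 + 10 = 176590.
Minute boundaries passed: 98; those not divisible by 10: 98 − 9 = 89; dropped labels = 2 × 89 = 178.
Actual frame index = 176590 − 178 = 176412.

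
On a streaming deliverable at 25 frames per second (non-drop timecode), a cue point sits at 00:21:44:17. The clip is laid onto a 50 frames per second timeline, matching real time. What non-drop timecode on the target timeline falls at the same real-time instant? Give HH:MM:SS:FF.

00:21:44:34

Source frame index: (0×3600 + 21×60 + 44) × 25 + 17 = 32617.
Real time: 32617 / (25) = 32617/25 s.
Target frame: (32617/25) × (50) = 65234.
At 50 labels/s: frame 65234 → 00:21:44:34.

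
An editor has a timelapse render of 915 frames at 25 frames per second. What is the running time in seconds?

36.6 seconds

Running time = 915 / (25) = 36.6 s.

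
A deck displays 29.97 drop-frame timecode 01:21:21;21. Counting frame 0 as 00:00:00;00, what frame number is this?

146305

Complete 10-minute blocks: 8, each 17982 frames → 143856.
Remaining 1 whole minute in the current block: 1800 + 0 × 1798 = 1800 frames.
Within the current minute: 21 × 30 + 21 − 2 = 649 (labels ;00/;01 skipped at this minute). Total = 143856 + 1800 + 649 = 146305.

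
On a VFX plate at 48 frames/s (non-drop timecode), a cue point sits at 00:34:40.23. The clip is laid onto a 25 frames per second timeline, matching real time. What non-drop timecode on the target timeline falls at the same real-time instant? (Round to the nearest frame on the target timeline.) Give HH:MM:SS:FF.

Source frame index: (0×3600 + 34×60 + 40) × 48 + 23 = 99863.
Real time: 99863 / (48) = 99863/48 s.
Target frame: (99863/48) × (25) = 2496575/48 ≈ 52011.979 → 52012.
At 25 labels/s: frame 52012 → 00:34:40:12.

00:34:40:12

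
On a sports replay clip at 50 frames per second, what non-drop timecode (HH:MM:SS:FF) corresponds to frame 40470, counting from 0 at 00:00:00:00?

00:13:29:20

40470 ÷ 50 = 809 full seconds, remainder 20 frames.
809 s = 0 h 13 min 29 s.
Timecode: 00:13:29:20.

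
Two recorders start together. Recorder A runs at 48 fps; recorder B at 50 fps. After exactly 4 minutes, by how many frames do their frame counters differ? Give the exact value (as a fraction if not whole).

4 min = 240 s.
A emits 48 × 240 = 11520 frames; B emits 50 × 240 = 12000.
Difference = 480 frames; B is ahead of A.

480 frames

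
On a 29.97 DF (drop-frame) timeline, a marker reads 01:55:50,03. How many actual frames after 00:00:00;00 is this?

As if non-drop at 30 labels/s: (1 × 3600 + 55 × 60 + 50) × 30 + 3 = 208503.
Minute boundaries passed: 115; those not divisible by 10: 115 − 11 = 104; dropped labels = 2 × 104 = 208.
Actual frame index = 208503 − 208 = 208295.

208295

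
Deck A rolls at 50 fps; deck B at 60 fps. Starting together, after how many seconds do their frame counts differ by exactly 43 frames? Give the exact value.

4.3 seconds

The gap grows by |60 − 50| = 10 frames per second.
Time for a 43-frame gap: 43 ÷ (10) = 4.3 s.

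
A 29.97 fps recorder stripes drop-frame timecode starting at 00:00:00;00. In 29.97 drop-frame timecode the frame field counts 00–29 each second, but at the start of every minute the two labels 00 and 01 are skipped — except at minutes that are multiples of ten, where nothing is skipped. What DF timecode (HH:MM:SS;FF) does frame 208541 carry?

Ten DF minutes hold 17982 frames, so frame 208541 lies in block 11 (frames 197802–215783) with 10739 frames into that block.
The block's first minute is 1800 frames and the rest 1798 each; 10739 frames reaches minute 5, so 11 × 18 + 5 × 2 = 208 labels have been skipped so far.
Adding those back, label number 208541 + 208 = 208749 at 30 labels/s is 6958 s + 9 f = 1 h 55 min 58 s frame 9, i.e. 01:55:58;09.

01:55:58;09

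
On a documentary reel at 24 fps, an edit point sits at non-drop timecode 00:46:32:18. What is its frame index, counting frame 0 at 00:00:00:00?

Total seconds to the label: (0 × 3600 + 46 × 60 + 32) = 2792.
Frame index = 2792 × 24 + 18 = 67026.

67026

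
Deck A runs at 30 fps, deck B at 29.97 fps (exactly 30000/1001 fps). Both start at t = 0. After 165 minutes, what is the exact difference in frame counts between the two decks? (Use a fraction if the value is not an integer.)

165 min = 9900 s.
A emits 30 × 9900 = 297000 frames; B emits 30000/1001 × 9900 = 27000000/91.
Difference = 27000/91 frames (≈ 296.7033); B is behind A.

27000/91 frames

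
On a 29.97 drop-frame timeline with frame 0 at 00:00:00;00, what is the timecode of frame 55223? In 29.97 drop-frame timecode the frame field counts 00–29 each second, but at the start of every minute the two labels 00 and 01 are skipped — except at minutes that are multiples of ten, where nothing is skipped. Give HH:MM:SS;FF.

00:30:42;17

Ten DF minutes hold 17982 frames, so frame 55223 lies in block 3 (frames 53946–71927) with 1277 frames into that block.
The block's first minute is 1800 frames and the rest 1798 each; 1277 frames reaches minute 0, so 3 × 18 + 0 × 2 = 54 labels have been skipped so far.
Adding those back, label number 55223 + 54 = 55277 at 30 labels/s is 1842 s + 17 f = 0 h 30 min 42 s frame 17, i.e. 00:30:42;17.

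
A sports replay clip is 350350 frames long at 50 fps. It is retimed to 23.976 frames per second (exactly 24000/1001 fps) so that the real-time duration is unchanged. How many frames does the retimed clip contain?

Target frames = source frames × (target rate / source rate) = 350350 × (24000/1001)/(50) = 350350 × 480/1001 = 168000.

168000 frames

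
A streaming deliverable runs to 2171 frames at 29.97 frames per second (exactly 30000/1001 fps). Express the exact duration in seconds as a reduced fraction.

Running time = 2171 ÷ (30000/1001) = 2171 × 1001/30000 = 2173171/30000 s.

2173171/30000 seconds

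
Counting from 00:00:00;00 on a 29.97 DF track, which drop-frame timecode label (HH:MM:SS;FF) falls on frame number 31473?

00:17:30;05

Each 10-minute DF block holds 10 × 60 × 30 − 9 × 2 = 17982 frames. 31473 ÷ 17982 → 1 full block, remainder 13491.
Within the partial block the first minute is 1800 frames and each further minute 1798, so 7 further minute boundaries passed. Total skipped labels = 18 × 1 + 2 × 7 = 32.
Non-drop label index = 31473 + 32 = 31505; at 30 labels/s that is 00:17:30:05, i.e. DF 00:17:30;05.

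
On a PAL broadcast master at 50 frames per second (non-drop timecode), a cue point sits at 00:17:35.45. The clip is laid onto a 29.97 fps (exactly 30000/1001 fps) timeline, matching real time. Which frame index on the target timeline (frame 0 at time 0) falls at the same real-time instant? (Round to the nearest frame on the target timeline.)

Source frame index: (0×3600 + 17×60 + 35) × 50 + 45 = 52795.
Real time: 52795 / (50) = 10559/10 s.
Target frame: (10559/10) × (30000/1001) = 31677000/1001 ≈ 31645.355 → 31645.

frame 31645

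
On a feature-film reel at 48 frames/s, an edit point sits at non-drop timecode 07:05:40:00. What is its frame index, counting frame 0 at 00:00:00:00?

frame 1225920

Total seconds to the label: (7 × 3600 + 5 × 60 + 40) = 25540.
Frame index = 25540 × 48 + 0 = 1225920.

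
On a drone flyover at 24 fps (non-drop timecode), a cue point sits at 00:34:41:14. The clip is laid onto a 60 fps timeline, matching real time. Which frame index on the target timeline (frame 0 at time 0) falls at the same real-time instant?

frame 124895

Source frame index: (0×3600 + 34×60 + 41) × 24 + 14 = 49958.
Real time: 49958 / (24) = 24979/12 s.
Target frame: (24979/12) × (60) = 124895.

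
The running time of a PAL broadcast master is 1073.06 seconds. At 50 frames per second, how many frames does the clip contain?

Frames = 1073.06 × 50 = 53653.

53653 frames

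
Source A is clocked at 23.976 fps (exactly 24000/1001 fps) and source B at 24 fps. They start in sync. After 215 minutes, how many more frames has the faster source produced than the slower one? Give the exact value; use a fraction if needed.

309600/1001 frames

215 min = 12900 s.
A emits 24000/1001 × 12900 = 309600000/1001 frames; B emits 24 × 12900 = 309600.
Difference = 309600/1001 frames (≈ 309.2907); B is ahead of A.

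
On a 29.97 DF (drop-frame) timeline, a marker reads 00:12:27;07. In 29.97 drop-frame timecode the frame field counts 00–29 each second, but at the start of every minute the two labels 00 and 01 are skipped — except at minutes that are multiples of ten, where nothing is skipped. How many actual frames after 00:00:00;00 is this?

22395

Complete 10-minute blocks: 1, each 17982 frames → 17982.
Remaining 2 whole minutes in the current block: 1800 + 1 × 1798 = 3598 frames.
Within the current minute: 27 × 30 + 7 − 2 = 815 (labels ;00/;01 skipped at this minute). Total = 17982 + 3598 + 815 = 22395.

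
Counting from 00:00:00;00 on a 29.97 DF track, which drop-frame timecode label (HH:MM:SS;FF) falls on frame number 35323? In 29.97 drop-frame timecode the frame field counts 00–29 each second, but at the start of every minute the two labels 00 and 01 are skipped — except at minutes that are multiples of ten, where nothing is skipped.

Each 10-minute DF block holds 10 × 60 × 30 − 9 × 2 = 17982 frames. 35323 ÷ 17982 → 1 full block, remainder 17341.
Within the partial block the first minute is 1800 frames and each further minute 1798, so 9 further minute boundaries passed. Total skipped labels = 18 × 1 + 2 × 9 = 36.
Non-drop label index = 35323 + 36 = 35359; at 30 labels/s that is 00:19:38:19, i.e. DF 00:19:38;19.

00:19:38;19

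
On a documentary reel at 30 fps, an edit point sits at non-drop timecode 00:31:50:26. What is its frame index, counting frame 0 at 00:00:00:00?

Total seconds to the label: (0 × 3600 + 31 × 60 + 50) = 1910.
Frame index = 1910 × 30 + 26 = 57326.

frame 57326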